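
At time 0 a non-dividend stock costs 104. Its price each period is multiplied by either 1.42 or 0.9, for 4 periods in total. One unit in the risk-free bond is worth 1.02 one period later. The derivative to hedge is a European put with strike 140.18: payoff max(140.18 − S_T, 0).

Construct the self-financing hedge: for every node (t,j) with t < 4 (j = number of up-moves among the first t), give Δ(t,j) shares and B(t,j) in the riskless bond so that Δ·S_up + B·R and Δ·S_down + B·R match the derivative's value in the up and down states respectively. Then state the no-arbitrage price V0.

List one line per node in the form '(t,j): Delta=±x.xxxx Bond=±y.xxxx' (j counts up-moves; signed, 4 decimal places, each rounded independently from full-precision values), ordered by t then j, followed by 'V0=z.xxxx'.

(0,0): Delta=-0.5448 Bond=92.5558
(1,0): Delta=-0.6887 Bond=107.8735
(1,1): Delta=-0.2409 Bond=49.5183
(2,0): Delta=-0.8467 Bond=123.3419
(2,1): Delta=-0.3549 Bond=65.6612
(2,2): Delta=0.0000 Bond=0.0000
(3,0): Delta=-1.0000 Bond=137.4314
(3,1): Delta=-0.5228 Bond=87.0668
(3,2): Delta=0.0000 Bond=0.0000
(3,3): Delta=0.0000 Bond=0.0000
V0=35.8952

Since d<R<u, set p* = (R−d)/(u−d) = 0.2308; price each node as the discounted p*-expectation of its children.
Payoff layer (t=4): V(4,0)=71.9456, V(4,1)=32.5213, V(4,2)=0.0000, V(4,3)=0.0000, V(4,4)=0.0000
Node (3,0) S=75.8160: V=(p*·32.5213+(1−p*)·71.9456)/1.02=61.6154; Δ=(32.5213−71.9456)/(107.6587−68.2344)=-1.0000; B=V−Δ·S=137.4314
Node (3,1) S=119.6208: V=(p*·0.0000+(1−p*)·32.5213)/1.02=24.5259; Δ=(0.0000−32.5213)/(169.8615−107.6587)=-0.5228; B=V−Δ·S=87.0668
Node (3,2) S=188.7350: V=(p*·0.0000+(1−p*)·0.0000)/1.02=0.0000; Δ=(0.0000−0.0000)/(268.0038−169.8615)=0.0000; B=V−Δ·S=0.0000
Node (3,3) S=297.7820: V=(p*·0.0000+(1−p*)·0.0000)/1.02=0.0000; Δ=(0.0000−0.0000)/(422.8504−268.0038)=0.0000; B=V−Δ·S=0.0000
Node (2,0) S=84.2400: V=(p*·24.5259+(1−p*)·61.6154)/1.02=52.0159; Δ=(24.5259−61.6154)/(119.6208−75.8160)=-0.8467; B=V−Δ·S=123.3419
Node (2,1) S=132.9120: V=(p*·0.0000+(1−p*)·24.5259)/1.02=18.4961; Δ=(0.0000−24.5259)/(188.7350−119.6208)=-0.3549; B=V−Δ·S=65.6612
Node (2,2) S=209.7056: V=(p*·0.0000+(1−p*)·0.0000)/1.02=0.0000; Δ=(0.0000−0.0000)/(297.7820−188.7350)=0.0000; B=V−Δ·S=0.0000
Node (1,0) S=93.6000: V=(p*·18.4961+(1−p*)·52.0159)/1.02=43.4123; Δ=(18.4961−52.0159)/(132.9120−84.2400)=-0.6887; B=V−Δ·S=107.8735
Node (1,1) S=147.6800: V=(p*·0.0000+(1−p*)·18.4961)/1.02=13.9488; Δ=(0.0000−18.4961)/(209.7056−132.9120)=-0.2409; B=V−Δ·S=49.5183
Node (0,0) S=104.0000: V=(p*·13.9488+(1−p*)·43.4123)/1.02=35.8952; Δ=(13.9488−43.4123)/(147.6800−93.6000)=-0.5448; B=V−Δ·S=92.5558
The time-0 hedge costs 35.8952, which is the no-arbitrage price.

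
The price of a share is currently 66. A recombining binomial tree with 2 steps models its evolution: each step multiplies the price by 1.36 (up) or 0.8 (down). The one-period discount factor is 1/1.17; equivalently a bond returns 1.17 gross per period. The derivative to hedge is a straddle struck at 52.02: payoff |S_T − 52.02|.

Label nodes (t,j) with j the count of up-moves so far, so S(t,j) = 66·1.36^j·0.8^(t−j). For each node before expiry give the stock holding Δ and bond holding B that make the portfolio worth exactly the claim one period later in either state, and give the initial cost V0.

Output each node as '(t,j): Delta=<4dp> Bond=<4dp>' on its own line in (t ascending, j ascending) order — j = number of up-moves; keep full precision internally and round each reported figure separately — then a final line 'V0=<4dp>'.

No-arbitrage ⇒ martingale measure with p* = (R−d)/(u−d) = 0.6607.
Terminal payoffs: V(2,0)=9.7800, V(2,1)=19.7880, V(2,2)=70.0536
(1,0): S=52.8000. Δ = (V_up−V_dn)/(S_up−S_dn) = (19.7880−9.7800)/(71.8080−42.2400) = 0.3385. V = [p*·19.7880 + (1−p*)·9.7800]/1.17 = 14.0106. B = V − Δ·S = -3.8608.
(1,1): S=89.7600. Δ = (V_up−V_dn)/(S_up−S_dn) = (70.0536−19.7880)/(122.0736−71.8080) = 1.0000. V = [p*·70.0536 + (1−p*)·19.7880]/1.17 = 45.2985. B = V − Δ·S = -44.4615.
(0,0): S=66.0000. Δ = (V_up−V_dn)/(S_up−S_dn) = (45.2985−14.0106)/(89.7600−52.8000) = 0.8465. V = [p*·45.2985 + (1−p*)·14.0106]/1.17 = 29.6435. B = V − Δ·S = -26.2276.
The time-0 hedge costs 29.6435, which is the no-arbitrage price.

(0,0): Delta=0.8465 Bond=-26.2276
(1,0): Delta=0.3385 Bond=-3.8608
(1,1): Delta=1.0000 Bond=-44.4615
V0=29.6435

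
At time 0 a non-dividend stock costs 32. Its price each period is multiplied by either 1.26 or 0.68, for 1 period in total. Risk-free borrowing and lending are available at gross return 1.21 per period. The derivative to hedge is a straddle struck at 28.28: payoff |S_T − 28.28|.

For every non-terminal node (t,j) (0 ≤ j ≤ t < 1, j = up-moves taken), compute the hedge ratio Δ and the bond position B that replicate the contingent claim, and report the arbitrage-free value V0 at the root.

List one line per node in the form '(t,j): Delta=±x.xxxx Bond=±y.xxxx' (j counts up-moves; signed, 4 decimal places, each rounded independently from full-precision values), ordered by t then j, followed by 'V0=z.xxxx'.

(0,0): Delta=0.2974 Bond=0.0399
V0=9.5571

No-arbitrage ⇒ martingale measure with p* = (R−d)/(u−d) = 0.9138.
At expiry t=1: V(1,0)=6.5200, V(1,1)=12.0400
(0,0): S=32.0000. Δ = (V_up−V_dn)/(S_up−S_dn) = (12.0400−6.5200)/(40.3200−21.7600) = 0.2974. V = [p*·12.0400 + (1−p*)·6.5200]/1.21 = 9.5571. B = V − Δ·S = 0.0399.
The time-0 hedge costs 9.5571, which is the no-arbitrage price.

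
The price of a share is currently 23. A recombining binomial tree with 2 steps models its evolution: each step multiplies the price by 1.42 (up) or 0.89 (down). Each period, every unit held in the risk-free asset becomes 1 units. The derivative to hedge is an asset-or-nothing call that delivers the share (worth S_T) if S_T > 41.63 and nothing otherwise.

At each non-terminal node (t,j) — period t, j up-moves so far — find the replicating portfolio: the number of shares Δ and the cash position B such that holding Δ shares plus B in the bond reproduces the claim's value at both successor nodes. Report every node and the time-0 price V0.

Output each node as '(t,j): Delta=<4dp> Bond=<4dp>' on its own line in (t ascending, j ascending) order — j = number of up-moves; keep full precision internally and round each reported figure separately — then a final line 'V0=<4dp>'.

Risk-neutral probability p* = (R−d)/(u−d) = (1−0.89)/(1.42−0.89) = 0.2075.
Terminal values V(2,·): V(2,0)=0.0000, V(2,1)=0.0000, V(2,2)=46.3772
  t=1,j=0: stock 20.4700 → up 29.0674 (V=0.0000), down 18.2183 (V=0.0000). Price 0.0000; hedge Δ=0.0000, bond B=0.0000.
  t=1,j=1: stock 32.6600 → up 46.3772 (V=46.3772), down 29.0674 (V=0.0000). Price 9.6255; hedge Δ=2.6792, bond B=-77.8787.
  t=0,j=0: stock 23.0000 → up 32.6600 (V=9.6255), down 20.4700 (V=0.0000). Price 1.9977; hedge Δ=0.7896, bond B=-16.1635.
Check: Δ(0,0)·S0 + B(0,0) = 1.9977 = V0.

(0,0): Delta=0.7896 Bond=-16.1635
(1,0): Delta=0.0000 Bond=0.0000
(1,1): Delta=2.6792 Bond=-77.8787
V0=1.9977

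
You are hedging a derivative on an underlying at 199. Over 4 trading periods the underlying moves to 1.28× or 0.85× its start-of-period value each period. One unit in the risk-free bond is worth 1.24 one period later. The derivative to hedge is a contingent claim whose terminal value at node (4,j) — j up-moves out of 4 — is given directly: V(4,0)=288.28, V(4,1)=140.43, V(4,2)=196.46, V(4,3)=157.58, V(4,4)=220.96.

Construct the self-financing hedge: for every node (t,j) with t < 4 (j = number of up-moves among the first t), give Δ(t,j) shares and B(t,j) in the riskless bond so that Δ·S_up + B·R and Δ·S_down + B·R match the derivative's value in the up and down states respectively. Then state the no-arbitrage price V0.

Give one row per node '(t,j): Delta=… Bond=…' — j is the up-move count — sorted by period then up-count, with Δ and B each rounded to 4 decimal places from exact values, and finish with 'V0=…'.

(0,0): Delta=0.2425 Bond=37.2232
(1,0): Delta=-0.2129 Bond=123.1822
(1,1): Delta=0.2735 Bond=38.2568
(2,0): Delta=0.4835 Bond=52.6253
(2,1): Delta=-0.2603 Bond=163.0147
(2,2): Delta=0.3099 Bond=35.5844
(3,0): Delta=-2.8135 Bond=468.1787
(3,1): Delta=0.7080 Bond=23.9299
(3,2): Delta=-0.3263 Bond=220.4160
(3,3): Delta=0.3532 Bond=26.0435
V0=85.4780

Under the risk-neutral measure, an up-move has probability p* = (R−d)/(u−d) = 0.9070 and values discount at R = 1.24.
Terminal payoffs: V(4,0)=288.2800, V(4,1)=140.4300, V(4,2)=196.4600, V(4,3)=157.5800, V(4,4)=220.9600
Node (3,0) S=122.2109: V=(p*·140.4300+(1−p*)·288.2800)/1.24=124.3415; Δ=(140.4300−288.2800)/(156.4299−103.8792)=-2.8135; B=V−Δ·S=468.1787
Node (3,1) S=184.0352: V=(p*·196.4600+(1−p*)·140.4300)/1.24=154.2322; Δ=(196.4600−140.4300)/(235.5651−156.4299)=0.7080; B=V−Δ·S=23.9299
Node (3,2) S=277.1354: V=(p*·157.5800+(1−p*)·196.4600)/1.24=129.9974; Δ=(157.5800−196.4600)/(354.7333−235.5651)=-0.3263; B=V−Δ·S=220.4160
Node (3,3) S=417.3332: V=(p*·220.9600+(1−p*)·157.5800)/1.24=173.4389; Δ=(220.9600−157.5800)/(534.1866−354.7333)=0.3532; B=V−Δ·S=26.0435
Node (2,0) S=143.7775: V=(p*·154.2322+(1−p*)·124.3415)/1.24=122.1384; Δ=(154.2322−124.3415)/(184.0352−122.2109)=0.4835; B=V−Δ·S=52.6253
Node (2,1) S=216.5120: V=(p*·129.9974+(1−p*)·154.2322)/1.24=106.6547; Δ=(129.9974−154.2322)/(277.1354−184.0352)=-0.2603; B=V−Δ·S=163.0147
Node (2,2) S=326.0416: V=(p*·173.4389+(1−p*)·129.9974)/1.24=136.6111; Δ=(173.4389−129.9974)/(417.3332−277.1354)=0.3099; B=V−Δ·S=35.5844
Node (1,0) S=169.1500: V=(p*·106.6547+(1−p*)·122.1384)/1.24=87.1734; Δ=(106.6547−122.1384)/(216.5120−143.7775)=-0.2129; B=V−Δ·S=123.1822
Node (1,1) S=254.7200: V=(p*·136.6111+(1−p*)·106.6547)/1.24=107.9230; Δ=(136.6111−106.6547)/(326.0416−216.5120)=0.2735; B=V−Δ·S=38.2568
Node (0,0) S=199.0000: V=(p*·107.9230+(1−p*)·87.1734)/1.24=85.4780; Δ=(107.9230−87.1734)/(254.7200−169.1500)=0.2425; B=V−Δ·S=37.2232
Check: Δ(0,0)·S0 + B(0,0) = 85.4780 = V0.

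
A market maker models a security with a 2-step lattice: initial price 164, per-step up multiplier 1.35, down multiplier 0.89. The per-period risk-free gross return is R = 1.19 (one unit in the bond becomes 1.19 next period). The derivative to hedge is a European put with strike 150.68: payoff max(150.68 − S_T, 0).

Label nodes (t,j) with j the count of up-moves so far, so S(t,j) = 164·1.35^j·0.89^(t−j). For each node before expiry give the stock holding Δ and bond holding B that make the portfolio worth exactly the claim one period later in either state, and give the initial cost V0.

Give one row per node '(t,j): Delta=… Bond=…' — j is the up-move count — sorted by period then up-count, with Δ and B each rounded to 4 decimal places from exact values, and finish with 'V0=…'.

(0,0): Delta=-0.0805 Bond=14.9761
(1,0): Delta=-0.3094 Bond=51.2369
(1,1): Delta=0.0000 Bond=0.0000
V0=1.7749

The replicating-portfolio and risk-neutral prices coincide; use p* = (1.19−0.89)/(1.35−0.89) = 0.6522 for the latter.
Payoff layer (t=2): V(2,0)=20.7756, V(2,1)=0.0000, V(2,2)=0.0000
(1,0): S=145.9600. Δ = (V_up−V_dn)/(S_up−S_dn) = (0.0000−20.7756)/(197.0460−129.9044) = -0.3094. V = [p*·0.0000 + (1−p*)·20.7756]/1.19 = 6.0725. B = V − Δ·S = 51.2369.
(1,1): S=221.4000. Δ = (V_up−V_dn)/(S_up−S_dn) = (0.0000−0.0000)/(298.8900−197.0460) = 0.0000. V = [p*·0.0000 + (1−p*)·0.0000]/1.19 = 0.0000. B = V − Δ·S = 0.0000.
(0,0): S=164.0000. Δ = (V_up−V_dn)/(S_up−S_dn) = (0.0000−6.0725)/(221.4000−145.9600) = -0.0805. V = [p*·0.0000 + (1−p*)·6.0725]/1.19 = 1.7749. B = V − Δ·S = 14.9761.
The time-0 hedge costs 1.7749, which is the no-arbitrage price.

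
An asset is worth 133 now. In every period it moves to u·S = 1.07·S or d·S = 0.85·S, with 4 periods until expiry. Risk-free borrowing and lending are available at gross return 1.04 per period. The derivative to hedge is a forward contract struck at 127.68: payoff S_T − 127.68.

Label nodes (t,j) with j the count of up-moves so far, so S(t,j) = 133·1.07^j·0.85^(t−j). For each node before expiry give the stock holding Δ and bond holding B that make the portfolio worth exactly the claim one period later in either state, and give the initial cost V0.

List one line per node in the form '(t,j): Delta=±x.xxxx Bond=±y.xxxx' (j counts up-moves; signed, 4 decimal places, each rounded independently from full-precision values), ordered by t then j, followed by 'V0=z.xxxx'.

Since d<R<u, set p* = (R−d)/(u−d) = 0.8636; price each node as the discounted p*-expectation of its children.
At expiry t=4: V(4,0)=-58.2532, V(4,1)=-40.2839, V(4,2)=-17.6637, V(4,3)=10.8111, V(4,4)=46.6559
Node (3,0) S=81.6786: V=(p*·-40.2839+(1−p*)·-58.2532)/1.04=-41.0906; Δ=(-40.2839−-58.2532)/(87.3961−69.4268)=1.0000; B=V−Δ·S=-122.7692
Node (3,1) S=102.8190: V=(p*·-17.6637+(1−p*)·-40.2839)/1.04=-19.9503; Δ=(-17.6637−-40.2839)/(110.0163−87.3961)=1.0000; B=V−Δ·S=-122.7692
Node (3,2) S=129.4309: V=(p*·10.8111+(1−p*)·-17.6637)/1.04=6.6617; Δ=(10.8111−-17.6637)/(138.4911−110.0163)=1.0000; B=V−Δ·S=-122.7692
Node (3,3) S=162.9307: V=(p*·46.6559+(1−p*)·10.8111)/1.04=40.1615; Δ=(46.6559−10.8111)/(174.3359−138.4911)=1.0000; B=V−Δ·S=-122.7692
Node (2,0) S=96.0925: V=(p*·-19.9503+(1−p*)·-41.0906)/1.04=-21.9548; Δ=(-19.9503−-41.0906)/(102.8190−81.6786)=1.0000; B=V−Δ·S=-118.0473
Node (2,1) S=120.9635: V=(p*·6.6617+(1−p*)·-19.9503)/1.04=2.9162; Δ=(6.6617−-19.9503)/(129.4309−102.8190)=1.0000; B=V−Δ·S=-118.0473
Node (2,2) S=152.2717: V=(p*·40.1615+(1−p*)·6.6617)/1.04=34.2244; Δ=(40.1615−6.6617)/(162.9307−129.4309)=1.0000; B=V−Δ·S=-118.0473
Node (1,0) S=113.0500: V=(p*·2.9162+(1−p*)·-21.9548)/1.04=-0.4571; Δ=(2.9162−-21.9548)/(120.9635−96.0925)=1.0000; B=V−Δ·S=-113.5071
Node (1,1) S=142.3100: V=(p*·34.2244+(1−p*)·2.9162)/1.04=28.8029; Δ=(34.2244−2.9162)/(152.2717−120.9635)=1.0000; B=V−Δ·S=-113.5071
Node (0,0) S=133.0000: V=(p*·28.8029+(1−p*)·-0.4571)/1.04=23.8586; Δ=(28.8029−-0.4571)/(142.3100−113.0500)=1.0000; B=V−Δ·S=-109.1414
The time-0 hedge costs 23.8586, which is the no-arbitrage price.

(0,0): Delta=1.0000 Bond=-109.1414
(1,0): Delta=1.0000 Bond=-113.5071
(1,1): Delta=1.0000 Bond=-113.5071
(2,0): Delta=1.0000 Bond=-118.0473
(2,1): Delta=1.0000 Bond=-118.0473
(2,2): Delta=1.0000 Bond=-118.0473
(3,0): Delta=1.0000 Bond=-122.7692
(3,1): Delta=1.0000 Bond=-122.7692
(3,2): Delta=1.0000 Bond=-122.7692
(3,3): Delta=1.0000 Bond=-122.7692
V0=23.8586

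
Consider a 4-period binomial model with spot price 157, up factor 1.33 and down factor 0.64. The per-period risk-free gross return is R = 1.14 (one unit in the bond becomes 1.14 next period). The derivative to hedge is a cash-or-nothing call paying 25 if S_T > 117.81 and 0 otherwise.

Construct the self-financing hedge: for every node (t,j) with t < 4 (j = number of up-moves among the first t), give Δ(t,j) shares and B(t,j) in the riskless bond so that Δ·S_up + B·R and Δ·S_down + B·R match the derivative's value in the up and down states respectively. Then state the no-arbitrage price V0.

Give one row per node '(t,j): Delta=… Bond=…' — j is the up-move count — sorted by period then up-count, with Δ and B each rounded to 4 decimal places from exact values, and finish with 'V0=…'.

Risk-neutral probability p* = (R−d)/(u−d) = (1.14−0.64)/(1.33−0.64) = 0.7246.
Terminal values V(4,·): V(4,0)=0.0000, V(4,1)=0.0000, V(4,2)=0.0000, V(4,3)=25.0000, V(4,4)=25.0000
(3,0): S=41.1566. Δ = (V_up−V_dn)/(S_up−S_dn) = (0.0000−0.0000)/(54.7383−26.3402) = 0.0000. V = [p*·0.0000 + (1−p*)·0.0000]/1.14 = 0.0000. B = V − Δ·S = 0.0000.
(3,1): S=85.5286. Δ = (V_up−V_dn)/(S_up−S_dn) = (0.0000−0.0000)/(113.7530−54.7383) = 0.0000. V = [p*·0.0000 + (1−p*)·0.0000]/1.14 = 0.0000. B = V − Δ·S = 0.0000.
(3,2): S=177.7391. Δ = (V_up−V_dn)/(S_up−S_dn) = (25.0000−0.0000)/(236.3930−113.7530) = 0.2038. V = [p*·25.0000 + (1−p*)·0.0000]/1.14 = 15.8912. B = V − Δ·S = -20.3407.
(3,3): S=369.3640. Δ = (V_up−V_dn)/(S_up−S_dn) = (25.0000−25.0000)/(491.2541−236.3930) = 0.0000. V = [p*·25.0000 + (1−p*)·25.0000]/1.14 = 21.9298. B = V − Δ·S = 21.9298.
(2,0): S=64.3072. Δ = (V_up−V_dn)/(S_up−S_dn) = (0.0000−0.0000)/(85.5286−41.1566) = 0.0000. V = [p*·0.0000 + (1−p*)·0.0000]/1.14 = 0.0000. B = V − Δ·S = 0.0000.
(2,1): S=133.6384. Δ = (V_up−V_dn)/(S_up−S_dn) = (15.8912−0.0000)/(177.7391−85.5286) = 0.1723. V = [p*·15.8912 + (1−p*)·0.0000]/1.14 = 10.1012. B = V − Δ·S = -12.9295.
(2,2): S=277.7173. Δ = (V_up−V_dn)/(S_up−S_dn) = (21.9298−15.8912)/(369.3640−177.7391) = 0.0315. V = [p*·21.9298 + (1−p*)·15.8912]/1.14 = 17.7781. B = V − Δ·S = 9.0264.
(1,0): S=100.4800. Δ = (V_up−V_dn)/(S_up−S_dn) = (10.1012−0.0000)/(133.6384−64.3072) = 0.1457. V = [p*·10.1012 + (1−p*)·0.0000]/1.14 = 6.4208. B = V − Δ·S = -8.2186.
(1,1): S=208.8100. Δ = (V_up−V_dn)/(S_up−S_dn) = (17.7781−10.1012)/(277.7173−133.6384) = 0.0533. V = [p*·17.7781 + (1−p*)·10.1012]/1.14 = 13.7405. B = V − Δ·S = 2.6145.
(0,0): S=157.0000. Δ = (V_up−V_dn)/(S_up−S_dn) = (13.7405−6.4208)/(208.8100−100.4800) = 0.0676. V = [p*·13.7405 + (1−p*)·6.4208]/1.14 = 10.2850. B = V − Δ·S = -0.3232.
Check: Δ(0,0)·S0 + B(0,0) = 10.2850 = V0.

(0,0): Delta=0.0676 Bond=-0.3232
(1,0): Delta=0.1457 Bond=-8.2186
(1,1): Delta=0.0533 Bond=2.6145
(2,0): Delta=0.0000 Bond=0.0000
(2,1): Delta=0.1723 Bond=-12.9295
(2,2): Delta=0.0315 Bond=9.0264
(3,0): Delta=0.0000 Bond=0.0000
(3,1): Delta=0.0000 Bond=0.0000
(3,2): Delta=0.2038 Bond=-20.3407
(3,3): Delta=0.0000 Bond=21.9298
V0=10.2850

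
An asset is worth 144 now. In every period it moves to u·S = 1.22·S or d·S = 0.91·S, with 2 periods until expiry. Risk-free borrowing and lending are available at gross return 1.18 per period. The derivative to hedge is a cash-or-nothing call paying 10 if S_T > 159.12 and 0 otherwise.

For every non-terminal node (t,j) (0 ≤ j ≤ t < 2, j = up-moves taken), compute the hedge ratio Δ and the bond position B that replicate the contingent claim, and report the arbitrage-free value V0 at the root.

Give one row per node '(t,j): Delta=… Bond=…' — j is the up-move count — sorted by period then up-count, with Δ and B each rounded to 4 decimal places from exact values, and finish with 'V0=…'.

(0,0): Delta=0.0245 Bond=3.5349
(1,0): Delta=0.2462 Bond=-24.8770
(1,1): Delta=0.0000 Bond=8.4746
V0=7.0623

Since d<R<u, set p* = (R−d)/(u−d) = 0.8710; price each node as the discounted p*-expectation of its children.
Payoff layer (t=2): V(2,0)=0.0000, V(2,1)=10.0000, V(2,2)=10.0000
  t=1,j=0: stock 131.0400 → up 159.8688 (V=10.0000), down 119.2464 (V=0.0000). Price 7.3811; hedge Δ=0.2462, bond B=-24.8770.
  t=1,j=1: stock 175.6800 → up 214.3296 (V=10.0000), down 159.8688 (V=10.0000). Price 8.4746; hedge Δ=0.0000, bond B=8.4746.
  t=0,j=0: stock 144.0000 → up 175.6800 (V=8.4746), down 131.0400 (V=7.3811). Price 7.0623; hedge Δ=0.0245, bond B=3.5349.
Check: Δ(0,0)·S0 + B(0,0) = 7.0623 = V0.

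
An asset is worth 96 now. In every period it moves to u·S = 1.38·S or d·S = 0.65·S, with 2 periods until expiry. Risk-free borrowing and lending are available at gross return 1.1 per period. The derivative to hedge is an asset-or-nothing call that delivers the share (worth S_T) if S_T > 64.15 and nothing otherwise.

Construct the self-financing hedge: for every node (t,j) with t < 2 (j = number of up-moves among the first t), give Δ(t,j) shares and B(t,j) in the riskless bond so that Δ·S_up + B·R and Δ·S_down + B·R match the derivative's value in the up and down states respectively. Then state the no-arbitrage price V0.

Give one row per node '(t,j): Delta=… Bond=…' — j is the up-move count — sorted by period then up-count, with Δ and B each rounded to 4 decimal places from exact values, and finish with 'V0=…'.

The replicating-portfolio and risk-neutral prices coincide; use p* = (1.1−0.65)/(1.38−0.65) = 0.6164 for the latter.
Payoff layer (t=2): V(2,0)=0.0000, V(2,1)=86.1120, V(2,2)=182.8224
  t=1,j=0: stock 62.4000 → up 86.1120 (V=86.1120), down 40.5600 (V=0.0000). Price 48.2570; hedge Δ=1.8904, bond B=-69.7046.
  t=1,j=1: stock 132.4800 → up 182.8224 (V=182.8224), down 86.1120 (V=86.1120). Price 132.4800; hedge Δ=1.0000, bond B=0.0000.
  t=0,j=0: stock 96.0000 → up 132.4800 (V=132.4800), down 62.4000 (V=48.2570). Price 91.0685; hedge Δ=1.2018, bond B=-24.3055.
Each (Δ,B) replicates both successor values, so the strategy is self-financing and V0 is arbitrage-free.

(0,0): Delta=1.2018 Bond=-24.3055
(1,0): Delta=1.8904 Bond=-69.7046
(1,1): Delta=1.0000 Bond=0.0000
V0=91.0685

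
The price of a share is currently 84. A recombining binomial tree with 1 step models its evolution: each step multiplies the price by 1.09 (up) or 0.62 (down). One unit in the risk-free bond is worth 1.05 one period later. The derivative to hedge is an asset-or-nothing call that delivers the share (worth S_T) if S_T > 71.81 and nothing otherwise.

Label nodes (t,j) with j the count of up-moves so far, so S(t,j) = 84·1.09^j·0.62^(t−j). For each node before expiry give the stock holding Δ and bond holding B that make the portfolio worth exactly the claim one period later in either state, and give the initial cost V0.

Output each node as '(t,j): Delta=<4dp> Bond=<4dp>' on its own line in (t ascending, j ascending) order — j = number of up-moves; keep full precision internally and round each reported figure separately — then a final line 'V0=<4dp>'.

(0,0): Delta=2.3191 Bond=-115.0298
V0=79.7787

Under the risk-neutral measure, an up-move has probability p* = (R−d)/(u−d) = 0.9149 and values discount at R = 1.05.
Terminal values V(1,·): V(1,0)=0.0000, V(1,1)=91.5600
(0,0): S=84.0000. Δ = (V_up−V_dn)/(S_up−S_dn) = (91.5600−0.0000)/(91.5600−52.0800) = 2.3191. V = [p*·91.5600 + (1−p*)·0.0000]/1.05 = 79.7787. B = V − Δ·S = -115.0298.
Check: Δ(0,0)·S0 + B(0,0) = 79.7787 = V0.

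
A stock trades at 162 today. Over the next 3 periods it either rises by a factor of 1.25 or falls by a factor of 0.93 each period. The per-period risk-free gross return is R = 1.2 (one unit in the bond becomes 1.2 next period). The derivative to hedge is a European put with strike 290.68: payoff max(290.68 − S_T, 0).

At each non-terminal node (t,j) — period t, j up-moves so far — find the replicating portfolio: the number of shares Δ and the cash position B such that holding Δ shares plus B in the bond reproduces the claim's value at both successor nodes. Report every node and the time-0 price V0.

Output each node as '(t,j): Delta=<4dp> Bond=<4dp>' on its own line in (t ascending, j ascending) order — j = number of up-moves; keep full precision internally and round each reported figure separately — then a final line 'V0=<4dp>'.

(0,0): Delta=-0.7547 Bond=137.4146
(1,0): Delta=-1.0000 Bond=201.8611
(1,1): Delta=-0.7209 Bond=158.0524
(2,0): Delta=-1.0000 Bond=242.2333
(2,1): Delta=-1.0000 Bond=242.2333
(2,2): Delta=-0.6824 Bond=179.9276
V0=15.1604

The replicating-portfolio and risk-neutral prices coincide; use p* = (1.2−0.93)/(1.25−0.93) = 0.8437 for the latter.
At expiry t=3: V(3,0)=160.3742, V(3,1)=115.5377, V(3,2)=55.2738, V(3,3)=0.0000
Node (2,0) S=140.1138: V=(p*·115.5377+(1−p*)·160.3742)/1.2=102.1195; Δ=(115.5377−160.3742)/(175.1423−130.3058)=-1.0000; B=V−Δ·S=242.2333
Node (2,1) S=188.3250: V=(p*·55.2738+(1−p*)·115.5377)/1.2=53.9083; Δ=(55.2738−115.5377)/(235.4063−175.1423)=-1.0000; B=V−Δ·S=242.2333
Node (2,2) S=253.1250: V=(p*·0.0000+(1−p*)·55.2738)/1.2=7.1971; Δ=(0.0000−55.2738)/(316.4062−235.4062)=-0.6824; B=V−Δ·S=179.9276
Node (1,0) S=150.6600: V=(p*·53.9083+(1−p*)·102.1195)/1.2=51.2011; Δ=(53.9083−102.1195)/(188.3250−140.1138)=-1.0000; B=V−Δ·S=201.8611
Node (1,1) S=202.5000: V=(p*·7.1971+(1−p*)·53.9083)/1.2=12.0798; Δ=(7.1971−53.9083)/(253.1250−188.3250)=-0.7209; B=V−Δ·S=158.0524
Node (0,0) S=162.0000: V=(p*·12.0798+(1−p*)·51.2011)/1.2=15.1604; Δ=(12.0798−51.2011)/(202.5000−150.6600)=-0.7547; B=V−Δ·S=137.4146
Each (Δ,B) replicates both successor values, so the strategy is self-financing and V0 is arbitrage-free.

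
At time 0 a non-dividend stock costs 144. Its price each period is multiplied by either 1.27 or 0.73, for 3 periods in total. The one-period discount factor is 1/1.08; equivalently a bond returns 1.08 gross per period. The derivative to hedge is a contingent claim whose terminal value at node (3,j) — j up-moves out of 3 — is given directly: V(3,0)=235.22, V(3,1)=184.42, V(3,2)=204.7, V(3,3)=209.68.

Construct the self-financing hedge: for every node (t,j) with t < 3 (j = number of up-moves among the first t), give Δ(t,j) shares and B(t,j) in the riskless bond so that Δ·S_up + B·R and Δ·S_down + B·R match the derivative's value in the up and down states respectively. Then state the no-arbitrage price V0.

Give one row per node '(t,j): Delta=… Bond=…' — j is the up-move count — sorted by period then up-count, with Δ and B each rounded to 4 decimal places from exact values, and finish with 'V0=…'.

(0,0): Delta=0.0557 Bond=152.7316
(1,0): Delta=-0.0771 Bond=178.9162
(1,1): Delta=0.0972 Bond=157.3686
(2,0): Delta=-1.2259 Bond=281.3834
(2,1): Delta=0.2813 Bond=145.3745
(2,2): Delta=0.0397 Bond=183.3035
V0=160.7539

Since d<R<u, set p* = (R−d)/(u−d) = 0.6481; price each node as the discounted p*-expectation of its children.
Payoff layer (t=3): V(3,0)=235.2200, V(3,1)=184.4200, V(3,2)=204.7000, V(3,3)=209.6800
  t=2,j=0: stock 76.7376 → up 97.4568 (V=184.4200), down 56.0184 (V=235.2200). Price 187.3093; hedge Δ=-1.2259, bond B=281.3834.
  t=2,j=1: stock 133.5024 → up 169.5480 (V=204.7000), down 97.4568 (V=184.4200). Price 182.9300; hedge Δ=0.2813, bond B=145.3745.
  t=2,j=2: stock 232.2576 → up 294.9672 (V=209.6800), down 169.5480 (V=204.7000). Price 192.5257; hedge Δ=0.0397, bond B=183.3035.
  t=1,j=0: stock 105.1200 → up 133.5024 (V=182.9300), down 76.7376 (V=187.3093). Price 170.8064; hedge Δ=-0.0771, bond B=178.9162.
  t=1,j=1: stock 182.8800 → up 232.2576 (V=192.5257), down 133.5024 (V=182.9300). Price 175.1384; hedge Δ=0.0972, bond B=157.3686.
  t=0,j=0: stock 144.0000 → up 182.8800 (V=175.1384), down 105.1200 (V=170.8064). Price 160.7539; hedge Δ=0.0557, bond B=152.7316.
Check: Δ(0,0)·S0 + B(0,0) = 160.7539 = V0.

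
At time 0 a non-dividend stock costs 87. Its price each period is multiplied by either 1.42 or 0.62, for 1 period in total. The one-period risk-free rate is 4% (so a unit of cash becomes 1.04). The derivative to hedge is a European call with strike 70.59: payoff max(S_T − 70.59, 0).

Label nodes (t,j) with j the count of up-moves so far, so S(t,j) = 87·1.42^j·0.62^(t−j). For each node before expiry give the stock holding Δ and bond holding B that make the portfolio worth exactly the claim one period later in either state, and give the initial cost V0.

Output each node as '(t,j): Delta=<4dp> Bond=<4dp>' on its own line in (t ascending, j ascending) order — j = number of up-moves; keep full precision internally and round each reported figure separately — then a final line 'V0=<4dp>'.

(0,0): Delta=0.7608 Bond=-39.4579
V0=26.7296

The replicating-portfolio and risk-neutral prices coincide; use p* = (1.04−0.62)/(1.42−0.62) = 0.5250 for the latter.
At expiry t=1: V(1,0)=0.0000, V(1,1)=52.9500
Node (0,0) S=87.0000: V=(p*·52.9500+(1−p*)·0.0000)/1.04=26.7296; Δ=(52.9500−0.0000)/(123.5400−53.9400)=0.7608; B=V−Δ·S=-39.4579
The time-0 hedge costs 26.7296, which is the no-arbitrage price.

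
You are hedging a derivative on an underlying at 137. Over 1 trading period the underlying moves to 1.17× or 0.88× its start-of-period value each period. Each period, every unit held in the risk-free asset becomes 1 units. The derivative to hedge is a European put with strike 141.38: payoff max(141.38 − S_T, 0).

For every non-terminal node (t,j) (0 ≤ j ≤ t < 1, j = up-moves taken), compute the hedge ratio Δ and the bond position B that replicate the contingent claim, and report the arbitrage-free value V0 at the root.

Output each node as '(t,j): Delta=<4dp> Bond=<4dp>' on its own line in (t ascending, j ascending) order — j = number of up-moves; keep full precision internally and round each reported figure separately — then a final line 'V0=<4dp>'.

(0,0): Delta=-0.5240 Bond=83.9979
V0=12.2048

The replicating-portfolio and risk-neutral prices coincide; use p* = (1−0.88)/(1.17−0.88) = 0.4138 for the latter.
At expiry t=1: V(1,0)=20.8200, V(1,1)=0.0000
(0,0): S=137.0000. Δ = (V_up−V_dn)/(S_up−S_dn) = (0.0000−20.8200)/(160.2900−120.5600) = -0.5240. V = [p*·0.0000 + (1−p*)·20.8200]/1 = 12.2048. B = V − Δ·S = 83.9979.
Root portfolio cost Δ·137+B reproduces V0=12.2048.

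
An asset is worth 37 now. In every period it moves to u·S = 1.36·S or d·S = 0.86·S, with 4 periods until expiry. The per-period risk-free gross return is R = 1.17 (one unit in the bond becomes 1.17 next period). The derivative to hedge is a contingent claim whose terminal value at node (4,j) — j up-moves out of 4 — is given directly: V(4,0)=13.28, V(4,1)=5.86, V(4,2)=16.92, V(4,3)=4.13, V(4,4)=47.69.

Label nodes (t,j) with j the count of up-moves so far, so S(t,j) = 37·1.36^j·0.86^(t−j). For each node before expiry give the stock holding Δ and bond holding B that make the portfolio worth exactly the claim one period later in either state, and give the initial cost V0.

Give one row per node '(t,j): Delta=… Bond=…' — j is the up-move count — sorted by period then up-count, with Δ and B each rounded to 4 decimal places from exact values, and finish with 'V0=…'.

Risk-neutral probability p* = (R−d)/(u−d) = (1.17−0.86)/(1.36−0.86) = 0.6200.
At expiry t=4: V(4,0)=13.2800, V(4,1)=5.8600, V(4,2)=16.9200, V(4,3)=4.1300, V(4,4)=47.6900
  t=3,j=0: stock 23.5341 → up 32.0063 (V=5.8600), down 20.2393 (V=13.2800). Price 7.4185; hedge Δ=-0.6306, bond B=22.2585.
  t=3,j=1: stock 37.2167 → up 50.6147 (V=16.9200), down 32.0063 (V=5.8600). Price 10.8694; hedge Δ=0.5944, bond B=-11.2506.
  t=3,j=2: stock 58.8543 → up 80.0418 (V=4.1300), down 50.6147 (V=16.9200). Price 7.6839; hedge Δ=-0.4346, bond B=33.2639.
  t=3,j=3: stock 93.0719 → up 126.5777 (V=47.6900), down 80.0418 (V=4.1300). Price 26.6130; hedge Δ=0.9361, bond B=-60.5070.
  t=2,j=0: stock 27.3652 → up 37.2167 (V=10.8694), down 23.5341 (V=7.4185). Price 8.1693; hedge Δ=0.2522, bond B=1.2674.
  t=2,j=1: stock 43.2752 → up 58.8543 (V=7.6839), down 37.2167 (V=10.8694). Price 7.6021; hedge Δ=-0.1472, bond B=13.9730.
  t=2,j=2: stock 68.4352 → up 93.0719 (V=26.6130), down 58.8543 (V=7.6839). Price 16.5982; hedge Δ=0.5532, bond B=-21.2599.
  t=1,j=0: stock 31.8200 → up 43.2752 (V=7.6021), down 27.3652 (V=8.1693). Price 6.6817; hedge Δ=-0.0357, bond B=7.8161.
  t=1,j=1: stock 50.3200 → up 68.4352 (V=16.5982), down 43.2752 (V=7.6021). Price 11.2647; hedge Δ=0.3576, bond B=-6.7277.
  t=0,j=0: stock 37.0000 → up 50.3200 (V=11.2647), down 31.8200 (V=6.6817). Price 8.1395; hedge Δ=0.2477, bond B=-1.0265.
Check: Δ(0,0)·S0 + B(0,0) = 8.1395 = V0.

(0,0): Delta=0.2477 Bond=-1.0265
(1,0): Delta=-0.0357 Bond=7.8161
(1,1): Delta=0.3576 Bond=-6.7277
(2,0): Delta=0.2522 Bond=1.2674
(2,1): Delta=-0.1472 Bond=13.9730
(2,2): Delta=0.5532 Bond=-21.2599
(3,0): Delta=-0.6306 Bond=22.2585
(3,1): Delta=0.5944 Bond=-11.2506
(3,2): Delta=-0.4346 Bond=33.2639
(3,3): Delta=0.9361 Bond=-60.5070
V0=8.1395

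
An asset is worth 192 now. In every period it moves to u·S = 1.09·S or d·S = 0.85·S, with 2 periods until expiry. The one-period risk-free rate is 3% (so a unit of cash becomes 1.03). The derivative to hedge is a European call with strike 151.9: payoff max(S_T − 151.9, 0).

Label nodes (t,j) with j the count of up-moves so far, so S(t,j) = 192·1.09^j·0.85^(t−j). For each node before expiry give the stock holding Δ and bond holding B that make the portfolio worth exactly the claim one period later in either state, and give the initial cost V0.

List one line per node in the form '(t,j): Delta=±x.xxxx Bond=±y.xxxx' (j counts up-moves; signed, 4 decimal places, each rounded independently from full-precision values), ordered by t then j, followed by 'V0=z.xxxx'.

(0,0): Delta=0.9306 Bond=-129.0746
(1,0): Delta=0.6635 Bond=-89.3600
(1,1): Delta=1.0000 Bond=-147.4757
V0=49.5961

Under the risk-neutral measure, an up-move has probability p* = (R−d)/(u−d) = 0.7500 and values discount at R = 1.03.
At expiry t=2: V(2,0)=0.0000, V(2,1)=25.9880, V(2,2)=76.2152
  t=1,j=0: stock 163.2000 → up 177.8880 (V=25.9880), down 138.7200 (V=0.0000). Price 18.9233; hedge Δ=0.6635, bond B=-89.3600.
  t=1,j=1: stock 209.2800 → up 228.1152 (V=76.2152), down 177.8880 (V=25.9880). Price 61.8043; hedge Δ=1.0000, bond B=-147.4757.
  t=0,j=0: stock 192.0000 → up 209.2800 (V=61.8043), down 163.2000 (V=18.9233). Price 49.5961; hedge Δ=0.9306, bond B=-129.0746.
Root portfolio cost Δ·192+B reproduces V0=49.5961.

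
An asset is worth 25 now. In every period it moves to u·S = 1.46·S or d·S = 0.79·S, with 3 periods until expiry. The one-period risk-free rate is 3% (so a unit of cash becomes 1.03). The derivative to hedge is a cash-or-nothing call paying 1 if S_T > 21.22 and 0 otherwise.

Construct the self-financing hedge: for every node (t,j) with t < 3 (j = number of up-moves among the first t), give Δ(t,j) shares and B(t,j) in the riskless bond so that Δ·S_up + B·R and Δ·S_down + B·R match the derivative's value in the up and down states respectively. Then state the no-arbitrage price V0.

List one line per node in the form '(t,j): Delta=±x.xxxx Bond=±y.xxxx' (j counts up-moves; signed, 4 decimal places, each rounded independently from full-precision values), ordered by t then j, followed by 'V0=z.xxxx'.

Risk-neutral probability p* = (R−d)/(u−d) = (1.03−0.79)/(1.46−0.79) = 0.3582.
Terminal values V(3,·): V(3,0)=0.0000, V(3,1)=1.0000, V(3,2)=1.0000, V(3,3)=1.0000
  t=2,j=0: stock 15.6025 → up 22.7797 (V=1.0000), down 12.3260 (V=0.0000). Price 0.3478; hedge Δ=0.0957, bond B=-1.1448.
  t=2,j=1: stock 28.8350 → up 42.0991 (V=1.0000), down 22.7797 (V=1.0000). Price 0.9709; hedge Δ=0.0000, bond B=0.9709.
  t=2,j=2: stock 53.2900 → up 77.8034 (V=1.0000), down 42.0991 (V=1.0000). Price 0.9709; hedge Δ=0.0000, bond B=0.9709.
  t=1,j=0: stock 19.7500 → up 28.8350 (V=0.9709), down 15.6025 (V=0.3478). Price 0.5543; hedge Δ=0.0471, bond B=-0.3757.
  t=1,j=1: stock 36.5000 → up 53.2900 (V=0.9709), down 28.8350 (V=0.9709). Price 0.9426; hedge Δ=0.0000, bond B=0.9426.
  t=0,j=0: stock 25.0000 → up 36.5000 (V=0.9426), down 19.7500 (V=0.5543). Price 0.6732; hedge Δ=0.0232, bond B=0.0937.
Root portfolio cost Δ·25+B reproduces V0=0.6732.

(0,0): Delta=0.0232 Bond=0.0937
(1,0): Delta=0.0471 Bond=-0.3757
(1,1): Delta=0.0000 Bond=0.9426
(2,0): Delta=0.0957 Bond=-1.1448
(2,1): Delta=0.0000 Bond=0.9709
(2,2): Delta=0.0000 Bond=0.9709
V0=0.6732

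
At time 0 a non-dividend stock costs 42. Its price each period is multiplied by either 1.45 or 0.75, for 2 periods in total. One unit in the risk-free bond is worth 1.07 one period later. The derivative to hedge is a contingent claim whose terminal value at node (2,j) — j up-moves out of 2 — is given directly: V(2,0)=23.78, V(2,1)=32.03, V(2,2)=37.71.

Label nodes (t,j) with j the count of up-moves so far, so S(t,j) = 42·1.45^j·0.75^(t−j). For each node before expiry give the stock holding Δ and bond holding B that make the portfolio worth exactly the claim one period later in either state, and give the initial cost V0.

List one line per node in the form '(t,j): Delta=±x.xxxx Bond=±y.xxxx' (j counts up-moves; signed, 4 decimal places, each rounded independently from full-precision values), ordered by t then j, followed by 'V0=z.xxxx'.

(0,0): Delta=0.2249 Bond=17.4434
(1,0): Delta=0.3741 Bond=13.9633
(1,1): Delta=0.1332 Bond=24.2470
V0=26.8895

Risk-neutral probability p* = (R−d)/(u−d) = (1.07−0.75)/(1.45−0.75) = 0.4571.
Terminal payoffs: V(2,0)=23.7800, V(2,1)=32.0300, V(2,2)=37.7100
  t=1,j=0: stock 31.5000 → up 45.6750 (V=32.0300), down 23.6250 (V=23.7800). Price 25.7490; hedge Δ=0.3741, bond B=13.9633.
  t=1,j=1: stock 60.9000 → up 88.3050 (V=37.7100), down 45.6750 (V=32.0300). Price 32.3613; hedge Δ=0.1332, bond B=24.2470.
  t=0,j=0: stock 42.0000 → up 60.9000 (V=32.3613), down 31.5000 (V=25.7490). Price 26.8895; hedge Δ=0.2249, bond B=17.4434.
The time-0 hedge costs 26.8895, which is the no-arbitrage price.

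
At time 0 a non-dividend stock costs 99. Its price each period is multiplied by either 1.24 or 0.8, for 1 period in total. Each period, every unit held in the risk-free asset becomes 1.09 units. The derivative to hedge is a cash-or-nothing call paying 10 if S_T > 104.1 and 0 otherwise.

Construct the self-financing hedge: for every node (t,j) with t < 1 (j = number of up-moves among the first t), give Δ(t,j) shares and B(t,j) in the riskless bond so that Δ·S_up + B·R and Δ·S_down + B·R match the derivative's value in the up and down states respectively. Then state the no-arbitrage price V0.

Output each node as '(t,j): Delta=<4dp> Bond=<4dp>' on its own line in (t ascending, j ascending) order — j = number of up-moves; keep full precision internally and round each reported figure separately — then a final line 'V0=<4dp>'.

Risk-neutral probability p* = (R−d)/(u−d) = (1.09−0.8)/(1.24−0.8) = 0.6591.
Terminal payoffs: V(1,0)=0.0000, V(1,1)=10.0000
  t=0,j=0: stock 99.0000 → up 122.7600 (V=10.0000), down 79.2000 (V=0.0000). Price 6.0467; hedge Δ=0.2296, bond B=-16.6806.
Self-financing check: at every node Δ·S+B equals the discounted successor values.

(0,0): Delta=0.2296 Bond=-16.6806
V0=6.0467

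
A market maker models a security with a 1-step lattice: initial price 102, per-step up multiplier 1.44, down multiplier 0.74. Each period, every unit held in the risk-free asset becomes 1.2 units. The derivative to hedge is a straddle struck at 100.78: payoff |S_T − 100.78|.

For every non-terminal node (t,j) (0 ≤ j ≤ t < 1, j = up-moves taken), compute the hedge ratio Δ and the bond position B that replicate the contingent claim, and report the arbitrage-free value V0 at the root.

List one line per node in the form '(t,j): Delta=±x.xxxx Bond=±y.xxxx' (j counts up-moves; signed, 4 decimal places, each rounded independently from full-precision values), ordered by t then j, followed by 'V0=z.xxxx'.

(0,0): Delta=0.2913 Bond=2.7595
V0=32.4738

Since d<R<u, set p* = (R−d)/(u−d) = 0.6571; price each node as the discounted p*-expectation of its children.
Payoff layer (t=1): V(1,0)=25.3000, V(1,1)=46.1000
Node (0,0) S=102.0000: V=(p*·46.1000+(1−p*)·25.3000)/1.2=32.4738; Δ=(46.1000−25.3000)/(146.8800−75.4800)=0.2913; B=V−Δ·S=2.7595
Root portfolio cost Δ·102+B reproduces V0=32.4738.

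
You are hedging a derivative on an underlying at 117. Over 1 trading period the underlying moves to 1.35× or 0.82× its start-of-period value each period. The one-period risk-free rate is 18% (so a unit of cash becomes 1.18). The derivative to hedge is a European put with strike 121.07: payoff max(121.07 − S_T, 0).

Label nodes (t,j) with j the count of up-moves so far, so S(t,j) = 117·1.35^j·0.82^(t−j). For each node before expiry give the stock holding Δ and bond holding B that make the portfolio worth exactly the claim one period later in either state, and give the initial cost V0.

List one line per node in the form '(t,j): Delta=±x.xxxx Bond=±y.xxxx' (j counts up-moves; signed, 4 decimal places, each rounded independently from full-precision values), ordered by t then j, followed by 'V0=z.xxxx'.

(0,0): Delta=-0.4053 Bond=54.2461
V0=6.8310

Since d<R<u, set p* = (R−d)/(u−d) = 0.6792; price each node as the discounted p*-expectation of its children.
Terminal values V(1,·): V(1,0)=25.1300, V(1,1)=0.0000
(0,0): S=117.0000. Δ = (V_up−V_dn)/(S_up−S_dn) = (0.0000−25.1300)/(157.9500−95.9400) = -0.4053. V = [p*·0.0000 + (1−p*)·25.1300]/1.18 = 6.8310. B = V − Δ·S = 54.2461.
Check: Δ(0,0)·S0 + B(0,0) = 6.8310 = V0.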